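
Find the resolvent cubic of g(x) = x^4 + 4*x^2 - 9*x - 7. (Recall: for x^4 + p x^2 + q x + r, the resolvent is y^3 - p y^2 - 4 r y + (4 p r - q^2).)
h(y) = y^3 - 4*y^2 + 28*y - 193

Identify coefficients: p = 4, q = -9, r = -7.
Plug into h(y) = y^3 - p y^2 - 4 r y + (4 p r - q^2):
  h(y) = y^3 - (4) y^2 - 4*(-7) y + (4*(4)*(-7) - (-9)^2)
       = y^3 + (-4) y^2 + (28) y + (-193).
Simplifying: h(y) = y^3 - 4*y^2 + 28*y - 193.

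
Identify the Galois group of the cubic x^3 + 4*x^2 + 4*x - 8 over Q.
Gal(K/Q) = S_3 (symmetric group of order 6)

Compute the discriminant of x^3 + (4)*x^2 + (4)*x + (-8): Δ = -1984. Since Δ is not a rational square, the Galois group is not contained in A_3; it must be the full S_3 (irreducibility of the cubic rules out anything smaller).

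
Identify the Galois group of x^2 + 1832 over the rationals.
Gal(K/Q) = Z/2Z (cyclic of order 2)

x^2 + 1832 is irreducible over Q since -1832 is not a rational square. The splitting field Q(sqrt(-1832)) has degree 2 over Q, and its unique nontrivial automorphism is sqrt(-1832) ↦ -sqrt(-1832). Hence Gal(Q(sqrt(-1832))/Q) = Z/2Z.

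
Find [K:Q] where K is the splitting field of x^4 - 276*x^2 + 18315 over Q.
[K:Q] = 4

f factors as (x^2 - 111)(x^2 - 165); the splitting field is K = Q(sqrt(111), sqrt(165)). Since 111, 165, and 18315 are all non-squares in Q, the three subfields Q(sqrt(111)), Q(sqrt(165)), Q(sqrt(18315)) are distinct degree-2 extensions, so [K:Q] = 4 (Klein four Galois group).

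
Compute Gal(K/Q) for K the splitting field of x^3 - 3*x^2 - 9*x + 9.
Gal(K/Q) = S_3 (symmetric group of order 6)

Compute the discriminant of x^3 + (-3)*x^2 + (-9)*x + (9): Δ = 6804. Since Δ is not a rational square, the Galois group is not contained in A_3; it must be the full S_3 (irreducibility of the cubic rules out anything smaller).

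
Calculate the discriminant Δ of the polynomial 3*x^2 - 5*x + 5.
Δ = -35

For a quadratic a x^2 + b x + c the discriminant is Δ = b^2 - 4ac = (-5)^2 - 4*(3)*(5) = 25 - (60) = -35.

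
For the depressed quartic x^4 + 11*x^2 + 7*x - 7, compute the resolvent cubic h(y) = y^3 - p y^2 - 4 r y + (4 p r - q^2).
h(y) = y^3 - 11*y^2 + 28*y - 357

Identify coefficients: p = 11, q = 7, r = -7.
Plug into h(y) = y^3 - p y^2 - 4 r y + (4 p r - q^2):
  h(y) = y^3 - (11) y^2 - 4*(-7) y + (4*(11)*(-7) - (7)^2)
       = y^3 + (-11) y^2 + (28) y + (-357).
Simplifying: h(y) = y^3 - 11*y^2 + 28*y - 357.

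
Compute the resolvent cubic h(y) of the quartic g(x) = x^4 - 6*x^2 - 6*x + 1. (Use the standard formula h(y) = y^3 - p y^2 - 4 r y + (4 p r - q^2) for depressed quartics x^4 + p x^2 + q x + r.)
h(y) = y^3 + 6*y^2 - 4*y - 60

Identify coefficients: p = -6, q = -6, r = 1.
Plug into h(y) = y^3 - p y^2 - 4 r y + (4 p r - q^2):
  h(y) = y^3 - (-6) y^2 - 4*(1) y + (4*(-6)*(1) - (-6)^2)
       = y^3 + (6) y^2 + (-4) y + (-60).
Simplifying: h(y) = y^3 + 6*y^2 - 4*y - 60.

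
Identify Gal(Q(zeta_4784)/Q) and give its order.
|Gal(Q(zeta_4784)/Q)| = phi(4784) = 2112; group ≅ (Z/4784Z)^* ≅ Z/2Z × Z/4Z × Z/12Z × Z/22Z

The n-th cyclotomic polynomial Φ_4784(x) is the minimal polynomial of zeta_4784 over Q and has degree phi(4784) = 2112. So Q(zeta_4784) is a degree-2112 Galois extension with Galois group (Z/4784Z)^*. By CRT, (Z/4784Z)^* ≅ (Z/16Z)^* × (Z/13Z)^* × (Z/23Z)^*. Each prime-power unit group is (Z/16Z)^* ≅ Z/2Z × Z/4Z; (Z/13Z)^* ≅ Z/12Z; (Z/23Z)^* ≅ Z/22Z. Hence Gal(Q(zeta_4784)/Q) ≅ Z/2Z × Z/4Z × Z/12Z × Z/22Z.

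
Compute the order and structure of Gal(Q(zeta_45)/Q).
|Gal(Q(zeta_45)/Q)| = phi(45) = 24; group ≅ (Z/45Z)^* ≅ Z/4Z × Z/6Z

The n-th cyclotomic polynomial Φ_45(x) is the minimal polynomial of zeta_45 over Q and has degree phi(45) = 24. So Q(zeta_45) is a degree-24 Galois extension with Galois group (Z/45Z)^*. By CRT, (Z/45Z)^* ≅ (Z/9Z)^* × (Z/5Z)^*. Each prime-power unit group is (Z/9Z)^* ≅ Z/6Z; (Z/5Z)^* ≅ Z/4Z. Hence Gal(Q(zeta_45)/Q) ≅ Z/4Z × Z/6Z.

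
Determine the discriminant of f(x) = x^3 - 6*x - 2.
Δ = 756

For x^3 + a x^2 + b x + c the discriminant is Δ = 18 a b c - 4 a^3 c + a^2 b^2 - 4 b^3 - 27 c^2.
Plug a = 0, b = -6, c = -2:
  18*(0)*(-6)*(-2) - 4*(0)^3*(-2) + (0)^2*(-6)^2 - 4*(-6)^3 - 27*(-2)^2
  = 0 + (0) + 0 + (864) + (-108)
  = 756.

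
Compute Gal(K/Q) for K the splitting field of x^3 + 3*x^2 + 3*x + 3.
Gal(K/Q) = S_3 (symmetric group of order 6)

Compute the discriminant of x^3 + (3)*x^2 + (3)*x + (3): Δ = -108. Since Δ is not a rational square, the Galois group is not contained in A_3; it must be the full S_3 (irreducibility of the cubic rules out anything smaller).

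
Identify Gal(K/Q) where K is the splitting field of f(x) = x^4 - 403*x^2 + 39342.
Gal(K/Q) = V_4 (Klein four-group, Z/2Z × Z/2Z)

f factors as (x^2 - 237)(x^2 - 166), so the splitting field is K = Q(sqrt(237), sqrt(166)). The elements 237, 166, 39342 are all non-squares in Q, so sqrt(237) and sqrt(166) generate independent quadratic extensions. Thus [K:Q] = 4 and Gal(K/Q) is generated by the two order-2 automorphisms sqrt(237) ↦ -sqrt(237) and sqrt(166) ↦ -sqrt(166), giving V_4.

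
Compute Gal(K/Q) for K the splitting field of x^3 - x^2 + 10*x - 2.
Gal(K/Q) = S_3 (symmetric group of order 6)

Compute the discriminant of x^3 + (-1)*x^2 + (10)*x + (-2): Δ = -3656. Since Δ is not a rational square, the Galois group is not contained in A_3; it must be the full S_3 (irreducibility of the cubic rules out anything smaller).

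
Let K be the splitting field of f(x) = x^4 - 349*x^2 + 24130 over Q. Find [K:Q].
[K:Q] = 4

f factors as (x^2 - 95)(x^2 - 254); the splitting field is K = Q(sqrt(95), sqrt(254)). Since 95, 254, and 24130 are all non-squares in Q, the three subfields Q(sqrt(95)), Q(sqrt(254)), Q(sqrt(24130)) are distinct degree-2 extensions, so [K:Q] = 4 (Klein four Galois group).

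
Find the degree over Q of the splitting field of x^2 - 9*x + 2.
[K:Q] = 2

The discriminant of x^2 + (-9)*x + (2) is b^2 - 4c = 81 - (8) = 73. Since 73 is not a perfect square in Q, the polynomial is irreducible over Q. Its two roots generate a degree-2 extension, so [K:Q] = 2.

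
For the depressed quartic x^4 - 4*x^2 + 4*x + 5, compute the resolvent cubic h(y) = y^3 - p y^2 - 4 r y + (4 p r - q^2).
h(y) = y^3 + 4*y^2 - 20*y - 96

Identify coefficients: p = -4, q = 4, r = 5.
Plug into h(y) = y^3 - p y^2 - 4 r y + (4 p r - q^2):
  h(y) = y^3 - (-4) y^2 - 4*(5) y + (4*(-4)*(5) - (4)^2)
       = y^3 + (4) y^2 + (-20) y + (-96).
Simplifying: h(y) = y^3 + 4*y^2 - 20*y - 96.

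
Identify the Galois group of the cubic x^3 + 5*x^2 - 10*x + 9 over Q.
Gal(K/Q) = S_3 (symmetric group of order 6)

Compute the discriminant of x^3 + (5)*x^2 + (-10)*x + (9): Δ = -8287. Since Δ is not a rational square, the Galois group is not contained in A_3; it must be the full S_3 (irreducibility of the cubic rules out anything smaller).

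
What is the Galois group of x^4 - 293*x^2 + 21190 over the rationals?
Gal(K/Q) = V_4 (Klein four-group, Z/2Z × Z/2Z)

f factors as (x^2 - 130)(x^2 - 163), so the splitting field is K = Q(sqrt(130), sqrt(163)). The elements 130, 163, 21190 are all non-squares in Q, so sqrt(130) and sqrt(163) generate independent quadratic extensions. Thus [K:Q] = 4 and Gal(K/Q) is generated by the two order-2 automorphisms sqrt(130) ↦ -sqrt(130) and sqrt(163) ↦ -sqrt(163), giving V_4.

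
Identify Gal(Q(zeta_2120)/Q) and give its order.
|Gal(Q(zeta_2120)/Q)| = phi(2120) = 832; group ≅ (Z/2120Z)^* ≅ Z/2Z × Z/2Z × Z/4Z × Z/52Z

The n-th cyclotomic polynomial Φ_2120(x) is the minimal polynomial of zeta_2120 over Q and has degree phi(2120) = 832. So Q(zeta_2120) is a degree-832 Galois extension with Galois group (Z/2120Z)^*. By CRT, (Z/2120Z)^* ≅ (Z/8Z)^* × (Z/5Z)^* × (Z/53Z)^*. Each prime-power unit group is (Z/8Z)^* ≅ Z/2Z × Z/2Z; (Z/5Z)^* ≅ Z/4Z; (Z/53Z)^* ≅ Z/52Z. Hence Gal(Q(zeta_2120)/Q) ≅ Z/2Z × Z/2Z × Z/4Z × Z/52Z.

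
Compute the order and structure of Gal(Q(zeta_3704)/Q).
|Gal(Q(zeta_3704)/Q)| = phi(3704) = 1848; group ≅ (Z/3704Z)^* ≅ Z/2Z × Z/2Z × Z/462Z

The n-th cyclotomic polynomial Φ_3704(x) is the minimal polynomial of zeta_3704 over Q and has degree phi(3704) = 1848. So Q(zeta_3704) is a degree-1848 Galois extension with Galois group (Z/3704Z)^*. By CRT, (Z/3704Z)^* ≅ (Z/8Z)^* × (Z/463Z)^*. Each prime-power unit group is (Z/8Z)^* ≅ Z/2Z × Z/2Z; (Z/463Z)^* ≅ Z/462Z. Hence Gal(Q(zeta_3704)/Q) ≅ Z/2Z × Z/2Z × Z/462Z.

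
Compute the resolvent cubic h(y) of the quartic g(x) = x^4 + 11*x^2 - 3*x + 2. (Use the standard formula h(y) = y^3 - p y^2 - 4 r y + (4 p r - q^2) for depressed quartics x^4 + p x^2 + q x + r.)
h(y) = y^3 - 11*y^2 - 8*y + 79

Identify coefficients: p = 11, q = -3, r = 2.
Plug into h(y) = y^3 - p y^2 - 4 r y + (4 p r - q^2):
  h(y) = y^3 - (11) y^2 - 4*(2) y + (4*(11)*(2) - (-3)^2)
       = y^3 + (-11) y^2 + (-8) y + (79).
Simplifying: h(y) = y^3 - 11*y^2 - 8*y + 79.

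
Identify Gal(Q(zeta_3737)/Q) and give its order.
|Gal(Q(zeta_3737)/Q)| = phi(3737) = 3600; group ≅ (Z/3737Z)^* ≅ Z/36Z × Z/100Z

The n-th cyclotomic polynomial Φ_3737(x) is the minimal polynomial of zeta_3737 over Q and has degree phi(3737) = 3600. So Q(zeta_3737) is a degree-3600 Galois extension with Galois group (Z/3737Z)^*. By CRT, (Z/3737Z)^* ≅ (Z/37Z)^* × (Z/101Z)^*. Each prime-power unit group is (Z/37Z)^* ≅ Z/36Z; (Z/101Z)^* ≅ Z/100Z. Hence Gal(Q(zeta_3737)/Q) ≅ Z/36Z × Z/100Z.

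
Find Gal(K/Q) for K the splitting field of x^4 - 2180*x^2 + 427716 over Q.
Gal(K/Q) = Z/2Z (cyclic of order 2)

f factors as (x^2 - 1962)(x^2 - 218), so the splitting field is K = Q(sqrt(1962), sqrt(218)). The squarefree part of 1962 is 218 and the squarefree part of 218 is also 218, so sqrt(1962) and sqrt(218) are both rational multiples of sqrt(218). Hence Q(sqrt(1962)) = Q(sqrt(218)) = Q(sqrt(218)), and the splitting field collapses to a single degree-2 extension with Galois group Z/2Z.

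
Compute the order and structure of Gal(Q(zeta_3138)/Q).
|Gal(Q(zeta_3138)/Q)| = phi(3138) = 1044; group ≅ (Z/3138Z)^* ≅ Z/2Z × Z/522Z

The n-th cyclotomic polynomial Φ_3138(x) is the minimal polynomial of zeta_3138 over Q and has degree phi(3138) = 1044. So Q(zeta_3138) is a degree-1044 Galois extension with Galois group (Z/3138Z)^*. By CRT, (Z/3138Z)^* ≅ (Z/2Z)^* × (Z/3Z)^* × (Z/523Z)^*. Each prime-power unit group is (Z/2Z)^* ≅ trivial group (order 1); (Z/3Z)^* ≅ Z/2Z; (Z/523Z)^* ≅ Z/522Z. Hence Gal(Q(zeta_3138)/Q) ≅ Z/2Z × Z/522Z.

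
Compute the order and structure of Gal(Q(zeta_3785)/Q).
|Gal(Q(zeta_3785)/Q)| = phi(3785) = 3024; group ≅ (Z/3785Z)^* ≅ Z/4Z × Z/756Z

The n-th cyclotomic polynomial Φ_3785(x) is the minimal polynomial of zeta_3785 over Q and has degree phi(3785) = 3024. So Q(zeta_3785) is a degree-3024 Galois extension with Galois group (Z/3785Z)^*. By CRT, (Z/3785Z)^* ≅ (Z/5Z)^* × (Z/757Z)^*. Each prime-power unit group is (Z/5Z)^* ≅ Z/4Z; (Z/757Z)^* ≅ Z/756Z. Hence Gal(Q(zeta_3785)/Q) ≅ Z/4Z × Z/756Z.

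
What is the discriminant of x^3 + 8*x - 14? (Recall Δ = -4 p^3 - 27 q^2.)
Δ = -7340

For a depressed cubic x^3 + p x + q the discriminant is Δ = -4 p^3 - 27 q^2 = -4*(8)^3 - 27*(-14)^2 = -2048 - 5292 = -7340.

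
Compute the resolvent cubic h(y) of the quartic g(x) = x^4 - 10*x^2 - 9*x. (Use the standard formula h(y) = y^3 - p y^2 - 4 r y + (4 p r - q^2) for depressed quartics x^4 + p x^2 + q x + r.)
h(y) = y^3 + 10*y^2 - 81

Identify coefficients: p = -10, q = -9, r = 0.
Plug into h(y) = y^3 - p y^2 - 4 r y + (4 p r - q^2):
  h(y) = y^3 - (-10) y^2 - 4*(0) y + (4*(-10)*(0) - (-9)^2)
       = y^3 + (10) y^2 + (0) y + (-81).
Simplifying: h(y) = y^3 + 10*y^2 - 81.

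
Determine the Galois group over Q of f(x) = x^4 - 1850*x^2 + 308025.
Gal(K/Q) = Z/2Z (cyclic of order 2)

f factors as (x^2 - 185)(x^2 - 1665), so the splitting field is K = Q(sqrt(185), sqrt(1665)). The squarefree part of 185 is 185 and the squarefree part of 1665 is also 185, so sqrt(185) and sqrt(1665) are both rational multiples of sqrt(185). Hence Q(sqrt(185)) = Q(sqrt(1665)) = Q(sqrt(185)), and the splitting field collapses to a single degree-2 extension with Galois group Z/2Z.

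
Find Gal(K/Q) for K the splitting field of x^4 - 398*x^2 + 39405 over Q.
Gal(K/Q) = V_4 (Klein four-group, Z/2Z × Z/2Z)

f factors as (x^2 - 185)(x^2 - 213), so the splitting field is K = Q(sqrt(185), sqrt(213)). The elements 185, 213, 39405 are all non-squares in Q, so sqrt(185) and sqrt(213) generate independent quadratic extensions. Thus [K:Q] = 4 and Gal(K/Q) is generated by the two order-2 automorphisms sqrt(185) ↦ -sqrt(185) and sqrt(213) ↦ -sqrt(213), giving V_4.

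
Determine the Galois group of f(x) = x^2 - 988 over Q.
Gal(K/Q) = Z/2Z (cyclic of order 2)

x^2 - 988 is irreducible over Q since 988 is not a rational square. The splitting field Q(sqrt(988)) has degree 2 over Q, and its unique nontrivial automorphism is sqrt(988) ↦ -sqrt(988). Hence Gal(Q(sqrt(988))/Q) = Z/2Z.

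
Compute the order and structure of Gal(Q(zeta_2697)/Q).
|Gal(Q(zeta_2697)/Q)| = phi(2697) = 1680; group ≅ (Z/2697Z)^* ≅ Z/2Z × Z/28Z × Z/30Z

The n-th cyclotomic polynomial Φ_2697(x) is the minimal polynomial of zeta_2697 over Q and has degree phi(2697) = 1680. So Q(zeta_2697) is a degree-1680 Galois extension with Galois group (Z/2697Z)^*. By CRT, (Z/2697Z)^* ≅ (Z/3Z)^* × (Z/29Z)^* × (Z/31Z)^*. Each prime-power unit group is (Z/3Z)^* ≅ Z/2Z; (Z/29Z)^* ≅ Z/28Z; (Z/31Z)^* ≅ Z/30Z. Hence Gal(Q(zeta_2697)/Q) ≅ Z/2Z × Z/28Z × Z/30Z.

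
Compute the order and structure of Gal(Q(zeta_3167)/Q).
|Gal(Q(zeta_3167)/Q)| = phi(3167) = 3166; group ≅ (Z/3167Z)^* ≅ Z/3166Z

The n-th cyclotomic polynomial Φ_3167(x) is the minimal polynomial of zeta_3167 over Q and has degree phi(3167) = 3166. So Q(zeta_3167) is a degree-3166 Galois extension with Galois group (Z/3167Z)^*. (Z/3167Z)^* is cyclic since 3167 is an odd prime power (or 4). Hence Gal(Q(zeta_3167)/Q) ≅ Z/3166Z.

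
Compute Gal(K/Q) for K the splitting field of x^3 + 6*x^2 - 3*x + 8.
Gal(K/Q) = S_3 (symmetric group of order 6)

Compute the discriminant of x^3 + (6)*x^2 + (-3)*x + (8): Δ = -10800. Since Δ is not a rational square, the Galois group is not contained in A_3; it must be the full S_3 (irreducibility of the cubic rules out anything smaller).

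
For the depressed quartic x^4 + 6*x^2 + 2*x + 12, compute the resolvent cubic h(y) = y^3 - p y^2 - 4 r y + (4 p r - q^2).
h(y) = y^3 - 6*y^2 - 48*y + 284

Identify coefficients: p = 6, q = 2, r = 12.
Plug into h(y) = y^3 - p y^2 - 4 r y + (4 p r - q^2):
  h(y) = y^3 - (6) y^2 - 4*(12) y + (4*(6)*(12) - (2)^2)
       = y^3 + (-6) y^2 + (-48) y + (284).
Simplifying: h(y) = y^3 - 6*y^2 - 48*y + 284.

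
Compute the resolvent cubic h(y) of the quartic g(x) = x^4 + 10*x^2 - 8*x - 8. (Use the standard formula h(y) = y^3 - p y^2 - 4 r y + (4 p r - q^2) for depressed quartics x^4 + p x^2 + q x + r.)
h(y) = y^3 - 10*y^2 + 32*y - 384

Identify coefficients: p = 10, q = -8, r = -8.
Plug into h(y) = y^3 - p y^2 - 4 r y + (4 p r - q^2):
  h(y) = y^3 - (10) y^2 - 4*(-8) y + (4*(10)*(-8) - (-8)^2)
       = y^3 + (-10) y^2 + (32) y + (-384).
Simplifying: h(y) = y^3 - 10*y^2 + 32*y - 384.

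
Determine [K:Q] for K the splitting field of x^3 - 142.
[K:Q] = 6

x^3 - 142 has one real root r = 142^(1/3) and two complex roots r*zeta_3, r*zeta_3^2 where zeta_3 = e^(2*pi*i/3). The splitting field is Q(r, zeta_3). [Q(r):Q] = 3 and [Q(zeta_3):Q] = 2 with gcd = 1, so [Q(r, zeta_3):Q] = 3 * 2 = 6.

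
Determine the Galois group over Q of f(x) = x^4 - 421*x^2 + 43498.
Gal(K/Q) = V_4 (Klein four-group, Z/2Z × Z/2Z)

f factors as (x^2 - 239)(x^2 - 182), so the splitting field is K = Q(sqrt(239), sqrt(182)). The elements 239, 182, 43498 are all non-squares in Q, so sqrt(239) and sqrt(182) generate independent quadratic extensions. Thus [K:Q] = 4 and Gal(K/Q) is generated by the two order-2 automorphisms sqrt(239) ↦ -sqrt(239) and sqrt(182) ↦ -sqrt(182), giving V_4.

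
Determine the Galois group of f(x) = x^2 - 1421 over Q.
Gal(K/Q) = Z/2Z (cyclic of order 2)

x^2 - 1421 is irreducible over Q since 1421 is not a rational square. The splitting field Q(sqrt(1421)) has degree 2 over Q, and its unique nontrivial automorphism is sqrt(1421) ↦ -sqrt(1421). Hence Gal(Q(sqrt(1421))/Q) = Z/2Z.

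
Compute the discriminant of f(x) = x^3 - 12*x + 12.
Δ = 3024

For a depressed cubic x^3 + p x + q the discriminant is Δ = -4 p^3 - 27 q^2 = -4*(-12)^3 - 27*(12)^2 = 6912 - 3888 = 3024.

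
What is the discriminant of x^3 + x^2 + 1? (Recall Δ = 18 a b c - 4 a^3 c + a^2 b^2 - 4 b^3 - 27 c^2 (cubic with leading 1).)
Δ = -31

For x^3 + a x^2 + b x + c the discriminant is Δ = 18 a b c - 4 a^3 c + a^2 b^2 - 4 b^3 - 27 c^2.
Plug a = 1, b = 0, c = 1:
  18*(1)*(0)*(1) - 4*(1)^3*(1) + (1)^2*(0)^2 - 4*(0)^3 - 27*(1)^2
  = 0 + (-4) + 0 + (0) + (-27)
  = -31.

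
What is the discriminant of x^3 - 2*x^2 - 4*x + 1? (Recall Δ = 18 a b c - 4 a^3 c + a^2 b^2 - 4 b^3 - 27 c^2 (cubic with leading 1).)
Δ = 469

For x^3 + a x^2 + b x + c the discriminant is Δ = 18 a b c - 4 a^3 c + a^2 b^2 - 4 b^3 - 27 c^2.
Plug a = -2, b = -4, c = 1:
  18*(-2)*(-4)*(1) - 4*(-2)^3*(1) + (-2)^2*(-4)^2 - 4*(-4)^3 - 27*(1)^2
  = 144 + (32) + 64 + (256) + (-27)
  = 469.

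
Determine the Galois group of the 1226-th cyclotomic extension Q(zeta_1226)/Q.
|Gal(Q(zeta_1226)/Q)| = phi(1226) = 612; group ≅ (Z/1226Z)^* ≅ Z/612Z

The n-th cyclotomic polynomial Φ_1226(x) is the minimal polynomial of zeta_1226 over Q and has degree phi(1226) = 612. So Q(zeta_1226) is a degree-612 Galois extension with Galois group (Z/1226Z)^*. By CRT, (Z/1226Z)^* ≅ (Z/2Z)^* × (Z/613Z)^*. Each prime-power unit group is (Z/2Z)^* ≅ trivial group (order 1); (Z/613Z)^* ≅ Z/612Z. Hence Gal(Q(zeta_1226)/Q) ≅ Z/612Z.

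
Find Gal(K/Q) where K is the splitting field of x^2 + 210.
Gal(K/Q) = Z/2Z (cyclic of order 2)

x^2 + 210 is irreducible over Q since -210 is not a rational square. The splitting field Q(sqrt(-210)) has degree 2 over Q, and its unique nontrivial automorphism is sqrt(-210) ↦ -sqrt(-210). Hence Gal(Q(sqrt(-210))/Q) = Z/2Z.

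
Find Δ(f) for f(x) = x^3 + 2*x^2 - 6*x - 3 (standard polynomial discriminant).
Δ = 1509

For x^3 + a x^2 + b x + c the discriminant is Δ = 18 a b c - 4 a^3 c + a^2 b^2 - 4 b^3 - 27 c^2.
Plug a = 2, b = -6, c = -3:
  18*(2)*(-6)*(-3) - 4*(2)^3*(-3) + (2)^2*(-6)^2 - 4*(-6)^3 - 27*(-3)^2
  = 648 + (96) + 144 + (864) + (-243)
  = 1509.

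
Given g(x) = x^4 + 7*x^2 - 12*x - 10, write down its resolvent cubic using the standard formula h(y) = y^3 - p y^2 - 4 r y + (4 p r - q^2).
h(y) = y^3 - 7*y^2 + 40*y - 424

Identify coefficients: p = 7, q = -12, r = -10.
Plug into h(y) = y^3 - p y^2 - 4 r y + (4 p r - q^2):
  h(y) = y^3 - (7) y^2 - 4*(-10) y + (4*(7)*(-10) - (-12)^2)
       = y^3 + (-7) y^2 + (40) y + (-424).
Simplifying: h(y) = y^3 - 7*y^2 + 40*y - 424.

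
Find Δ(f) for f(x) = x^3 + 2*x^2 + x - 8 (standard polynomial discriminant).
Δ = -1760

For x^3 + a x^2 + b x + c the discriminant is Δ = 18 a b c - 4 a^3 c + a^2 b^2 - 4 b^3 - 27 c^2.
Plug a = 2, b = 1, c = -8:
  18*(2)*(1)*(-8) - 4*(2)^3*(-8) + (2)^2*(1)^2 - 4*(1)^3 - 27*(-8)^2
  = -288 + (256) + 4 + (-4) + (-1728)
  = -1760.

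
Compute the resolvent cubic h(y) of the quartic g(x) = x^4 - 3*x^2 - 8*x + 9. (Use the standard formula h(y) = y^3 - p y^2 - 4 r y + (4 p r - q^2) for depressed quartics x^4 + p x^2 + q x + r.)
h(y) = y^3 + 3*y^2 - 36*y - 172

Identify coefficients: p = -3, q = -8, r = 9.
Plug into h(y) = y^3 - p y^2 - 4 r y + (4 p r - q^2):
  h(y) = y^3 - (-3) y^2 - 4*(9) y + (4*(-3)*(9) - (-8)^2)
       = y^3 + (3) y^2 + (-36) y + (-172).
Simplifying: h(y) = y^3 + 3*y^2 - 36*y - 172.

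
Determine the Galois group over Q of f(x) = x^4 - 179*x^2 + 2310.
Gal(K/Q) = V_4 (Klein four-group, Z/2Z × Z/2Z)

f factors as (x^2 - 14)(x^2 - 165), so the splitting field is K = Q(sqrt(14), sqrt(165)). The elements 14, 165, 2310 are all non-squares in Q, so sqrt(14) and sqrt(165) generate independent quadratic extensions. Thus [K:Q] = 4 and Gal(K/Q) is generated by the two order-2 automorphisms sqrt(14) ↦ -sqrt(14) and sqrt(165) ↦ -sqrt(165), giving V_4.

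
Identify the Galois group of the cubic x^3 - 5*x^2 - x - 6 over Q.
Gal(K/Q) = S_3 (symmetric group of order 6)

Compute the discriminant of x^3 + (-5)*x^2 + (-1)*x + (-6): Δ = -4483. Since Δ is not a rational square, the Galois group is not contained in A_3; it must be the full S_3 (irreducibility of the cubic rules out anything smaller).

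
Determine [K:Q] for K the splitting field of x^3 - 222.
[K:Q] = 6

x^3 - 222 has one real root r = 222^(1/3) and two complex roots r*zeta_3, r*zeta_3^2 where zeta_3 = e^(2*pi*i/3). The splitting field is Q(r, zeta_3). [Q(r):Q] = 3 and [Q(zeta_3):Q] = 2 with gcd = 1, so [Q(r, zeta_3):Q] = 3 * 2 = 6.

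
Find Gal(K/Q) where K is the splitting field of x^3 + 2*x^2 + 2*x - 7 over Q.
Gal(K/Q) = S_3 (symmetric group of order 6)

Compute the discriminant of x^3 + (2)*x^2 + (2)*x + (-7): Δ = -1619. Since Δ is not a rational square, the Galois group is not contained in A_3; it must be the full S_3 (irreducibility of the cubic rules out anything smaller).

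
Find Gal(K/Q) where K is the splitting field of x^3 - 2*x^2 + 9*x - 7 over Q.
Gal(K/Q) = S_3 (symmetric group of order 6)

Compute the discriminant of x^3 + (-2)*x^2 + (9)*x + (-7): Δ = -1871. Since Δ is not a rational square, the Galois group is not contained in A_3; it must be the full S_3 (irreducibility of the cubic rules out anything smaller).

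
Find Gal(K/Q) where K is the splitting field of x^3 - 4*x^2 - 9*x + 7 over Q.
Gal(K/Q) = S_3 (symmetric group of order 6)

Compute the discriminant of x^3 + (-4)*x^2 + (-9)*x + (7): Δ = 9217. Since Δ is not a rational square, the Galois group is not contained in A_3; it must be the full S_3 (irreducibility of the cubic rules out anything smaller).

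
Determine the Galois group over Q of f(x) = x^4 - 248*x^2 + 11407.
Gal(K/Q) = V_4 (Klein four-group, Z/2Z × Z/2Z)

f factors as (x^2 - 61)(x^2 - 187), so the splitting field is K = Q(sqrt(61), sqrt(187)). The elements 61, 187, 11407 are all non-squares in Q, so sqrt(61) and sqrt(187) generate independent quadratic extensions. Thus [K:Q] = 4 and Gal(K/Q) is generated by the two order-2 automorphisms sqrt(61) ↦ -sqrt(61) and sqrt(187) ↦ -sqrt(187), giving V_4.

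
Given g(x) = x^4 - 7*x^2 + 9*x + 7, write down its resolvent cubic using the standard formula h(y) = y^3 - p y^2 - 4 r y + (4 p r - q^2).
h(y) = y^3 + 7*y^2 - 28*y - 277

Identify coefficients: p = -7, q = 9, r = 7.
Plug into h(y) = y^3 - p y^2 - 4 r y + (4 p r - q^2):
  h(y) = y^3 - (-7) y^2 - 4*(7) y + (4*(-7)*(7) - (9)^2)
       = y^3 + (7) y^2 + (-28) y + (-277).
Simplifying: h(y) = y^3 + 7*y^2 - 28*y - 277.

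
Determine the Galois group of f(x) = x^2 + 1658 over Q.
Gal(K/Q) = Z/2Z (cyclic of order 2)

x^2 + 1658 is irreducible over Q since -1658 is not a rational square. The splitting field Q(sqrt(-1658)) has degree 2 over Q, and its unique nontrivial automorphism is sqrt(-1658) ↦ -sqrt(-1658). Hence Gal(Q(sqrt(-1658))/Q) = Z/2Z.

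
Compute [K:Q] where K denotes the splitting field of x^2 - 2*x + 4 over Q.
[K:Q] = 2

The discriminant of x^2 + (-2)*x + (4) is b^2 - 4c = 4 - (16) = -12. Since -12 is not a perfect square in Q, the polynomial is irreducible over Q. Its two roots generate a degree-2 extension, so [K:Q] = 2.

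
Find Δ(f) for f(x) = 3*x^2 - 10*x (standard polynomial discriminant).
Δ = 100

For a quadratic a x^2 + b x + c the discriminant is Δ = b^2 - 4ac = (-10)^2 - 4*(3)*(0) = 100 - (0) = 100.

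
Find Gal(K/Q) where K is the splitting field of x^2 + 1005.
Gal(K/Q) = Z/2Z (cyclic of order 2)

x^2 + 1005 is irreducible over Q since -1005 is not a rational square. The splitting field Q(sqrt(-1005)) has degree 2 over Q, and its unique nontrivial automorphism is sqrt(-1005) ↦ -sqrt(-1005). Hence Gal(Q(sqrt(-1005))/Q) = Z/2Z.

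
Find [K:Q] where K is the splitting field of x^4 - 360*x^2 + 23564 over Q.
[K:Q] = 4

f factors as (x^2 - 86)(x^2 - 274); the splitting field is K = Q(sqrt(86), sqrt(274)). Since 86, 274, and 23564 are all non-squares in Q, the three subfields Q(sqrt(86)), Q(sqrt(274)), Q(sqrt(23564)) are distinct degree-2 extensions, so [K:Q] = 4 (Klein four Galois group).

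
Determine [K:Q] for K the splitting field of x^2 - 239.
[K:Q] = 2

The polynomial x^2 - 239 is irreducible over Q since 239 is not a perfect square. Its splitting field is Q(sqrt(239)), which has degree 2 over Q.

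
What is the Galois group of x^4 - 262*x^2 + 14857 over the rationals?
Gal(K/Q) = V_4 (Klein four-group, Z/2Z × Z/2Z)

f factors as (x^2 - 83)(x^2 - 179), so the splitting field is K = Q(sqrt(83), sqrt(179)). The elements 83, 179, 14857 are all non-squares in Q, so sqrt(83) and sqrt(179) generate independent quadratic extensions. Thus [K:Q] = 4 and Gal(K/Q) is generated by the two order-2 automorphisms sqrt(83) ↦ -sqrt(83) and sqrt(179) ↦ -sqrt(179), giving V_4.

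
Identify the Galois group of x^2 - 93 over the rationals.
Gal(K/Q) = Z/2Z (cyclic of order 2)

x^2 - 93 is irreducible over Q since 93 is not a rational square. The splitting field Q(sqrt(93)) has degree 2 over Q, and its unique nontrivial automorphism is sqrt(93) ↦ -sqrt(93). Hence Gal(Q(sqrt(93))/Q) = Z/2Z.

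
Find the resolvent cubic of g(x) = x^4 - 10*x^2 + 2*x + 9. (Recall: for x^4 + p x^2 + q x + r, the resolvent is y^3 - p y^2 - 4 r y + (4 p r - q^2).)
h(y) = y^3 + 10*y^2 - 36*y - 364

Identify coefficients: p = -10, q = 2, r = 9.
Plug into h(y) = y^3 - p y^2 - 4 r y + (4 p r - q^2):
  h(y) = y^3 - (-10) y^2 - 4*(9) y + (4*(-10)*(9) - (2)^2)
       = y^3 + (10) y^2 + (-36) y + (-364).
Simplifying: h(y) = y^3 + 10*y^2 - 36*y - 364.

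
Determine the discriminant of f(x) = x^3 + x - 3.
Δ = -247

For a depressed cubic x^3 + p x + q the discriminant is Δ = -4 p^3 - 27 q^2 = -4*(1)^3 - 27*(-3)^2 = -4 - 243 = -247.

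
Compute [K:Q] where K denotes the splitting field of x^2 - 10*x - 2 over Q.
[K:Q] = 2

The discriminant of x^2 + (-10)*x + (-2) is b^2 - 4c = 100 - (-8) = 108. Since 108 is not a perfect square in Q, the polynomial is irreducible over Q. Its two roots generate a degree-2 extension, so [K:Q] = 2.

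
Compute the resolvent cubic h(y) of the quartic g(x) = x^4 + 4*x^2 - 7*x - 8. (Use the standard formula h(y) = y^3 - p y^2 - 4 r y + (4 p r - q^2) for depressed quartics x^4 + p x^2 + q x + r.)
h(y) = y^3 - 4*y^2 + 32*y - 177

Identify coefficients: p = 4, q = -7, r = -8.
Plug into h(y) = y^3 - p y^2 - 4 r y + (4 p r - q^2):
  h(y) = y^3 - (4) y^2 - 4*(-8) y + (4*(4)*(-8) - (-7)^2)
       = y^3 + (-4) y^2 + (32) y + (-177).
Simplifying: h(y) = y^3 - 4*y^2 + 32*y - 177.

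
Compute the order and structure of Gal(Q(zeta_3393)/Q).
|Gal(Q(zeta_3393)/Q)| = phi(3393) = 2016; group ≅ (Z/3393Z)^* ≅ Z/6Z × Z/12Z × Z/28Z

The n-th cyclotomic polynomial Φ_3393(x) is the minimal polynomial of zeta_3393 over Q and has degree phi(3393) = 2016. So Q(zeta_3393) is a degree-2016 Galois extension with Galois group (Z/3393Z)^*. By CRT, (Z/3393Z)^* ≅ (Z/9Z)^* × (Z/13Z)^* × (Z/29Z)^*. Each prime-power unit group is (Z/9Z)^* ≅ Z/6Z; (Z/13Z)^* ≅ Z/12Z; (Z/29Z)^* ≅ Z/28Z. Hence Gal(Q(zeta_3393)/Q) ≅ Z/6Z × Z/12Z × Z/28Z.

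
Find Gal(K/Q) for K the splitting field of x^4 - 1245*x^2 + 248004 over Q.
Gal(K/Q) = Z/2Z (cyclic of order 2)

f factors as (x^2 - 249)(x^2 - 996), so the splitting field is K = Q(sqrt(249), sqrt(996)). The squarefree part of 249 is 249 and the squarefree part of 996 is also 249, so sqrt(249) and sqrt(996) are both rational multiples of sqrt(249). Hence Q(sqrt(249)) = Q(sqrt(996)) = Q(sqrt(249)), and the splitting field collapses to a single degree-2 extension with Galois group Z/2Z.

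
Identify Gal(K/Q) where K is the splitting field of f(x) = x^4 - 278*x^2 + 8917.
Gal(K/Q) = V_4 (Klein four-group, Z/2Z × Z/2Z)

f factors as (x^2 - 241)(x^2 - 37), so the splitting field is K = Q(sqrt(241), sqrt(37)). The elements 241, 37, 8917 are all non-squares in Q, so sqrt(241) and sqrt(37) generate independent quadratic extensions. Thus [K:Q] = 4 and Gal(K/Q) is generated by the two order-2 automorphisms sqrt(241) ↦ -sqrt(241) and sqrt(37) ↦ -sqrt(37), giving V_4.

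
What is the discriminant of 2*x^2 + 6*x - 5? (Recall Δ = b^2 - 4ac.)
Δ = 76

For a quadratic a x^2 + b x + c the discriminant is Δ = b^2 - 4ac = (6)^2 - 4*(2)*(-5) = 36 - (-40) = 76.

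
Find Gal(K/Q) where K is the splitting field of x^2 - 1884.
Gal(K/Q) = Z/2Z (cyclic of order 2)

x^2 - 1884 is irreducible over Q since 1884 is not a rational square. The splitting field Q(sqrt(1884)) has degree 2 over Q, and its unique nontrivial automorphism is sqrt(1884) ↦ -sqrt(1884). Hence Gal(Q(sqrt(1884))/Q) = Z/2Z.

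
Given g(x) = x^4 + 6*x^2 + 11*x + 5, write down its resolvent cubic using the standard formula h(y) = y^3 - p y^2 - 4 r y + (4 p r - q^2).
h(y) = y^3 - 6*y^2 - 20*y - 1

Identify coefficients: p = 6, q = 11, r = 5.
Plug into h(y) = y^3 - p y^2 - 4 r y + (4 p r - q^2):
  h(y) = y^3 - (6) y^2 - 4*(5) y + (4*(6)*(5) - (11)^2)
       = y^3 + (-6) y^2 + (-20) y + (-1).
Simplifying: h(y) = y^3 - 6*y^2 - 20*y - 1.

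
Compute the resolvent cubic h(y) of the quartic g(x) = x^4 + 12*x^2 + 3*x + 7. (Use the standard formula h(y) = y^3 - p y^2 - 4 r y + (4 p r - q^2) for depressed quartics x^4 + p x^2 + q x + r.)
h(y) = y^3 - 12*y^2 - 28*y + 327

Identify coefficients: p = 12, q = 3, r = 7.
Plug into h(y) = y^3 - p y^2 - 4 r y + (4 p r - q^2):
  h(y) = y^3 - (12) y^2 - 4*(7) y + (4*(12)*(7) - (3)^2)
       = y^3 + (-12) y^2 + (-28) y + (327).
Simplifying: h(y) = y^3 - 12*y^2 - 28*y + 327.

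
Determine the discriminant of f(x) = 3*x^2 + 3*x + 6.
Δ = -63

For a quadratic a x^2 + b x + c the discriminant is Δ = b^2 - 4ac = (3)^2 - 4*(3)*(6) = 9 - (72) = -63.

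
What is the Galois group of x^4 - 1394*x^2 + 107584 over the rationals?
Gal(K/Q) = Z/2Z (cyclic of order 2)

f factors as (x^2 - 82)(x^2 - 1312), so the splitting field is K = Q(sqrt(82), sqrt(1312)). The squarefree part of 82 is 82 and the squarefree part of 1312 is also 82, so sqrt(82) and sqrt(1312) are both rational multiples of sqrt(82). Hence Q(sqrt(82)) = Q(sqrt(1312)) = Q(sqrt(82)), and the splitting field collapses to a single degree-2 extension with Galois group Z/2Z.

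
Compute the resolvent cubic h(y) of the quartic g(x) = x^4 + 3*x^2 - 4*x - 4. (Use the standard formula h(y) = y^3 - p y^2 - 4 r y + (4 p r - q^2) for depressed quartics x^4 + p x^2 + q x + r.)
h(y) = y^3 - 3*y^2 + 16*y - 64

Identify coefficients: p = 3, q = -4, r = -4.
Plug into h(y) = y^3 - p y^2 - 4 r y + (4 p r - q^2):
  h(y) = y^3 - (3) y^2 - 4*(-4) y + (4*(3)*(-4) - (-4)^2)
       = y^3 + (-3) y^2 + (16) y + (-64).
Simplifying: h(y) = y^3 - 3*y^2 + 16*y - 64.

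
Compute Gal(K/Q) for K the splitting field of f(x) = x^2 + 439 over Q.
Gal(K/Q) = Z/2Z (cyclic of order 2)

x^2 + 439 is irreducible over Q since -439 is not a rational square. The splitting field Q(sqrt(-439)) has degree 2 over Q, and its unique nontrivial automorphism is sqrt(-439) ↦ -sqrt(-439). Hence Gal(Q(sqrt(-439))/Q) = Z/2Z.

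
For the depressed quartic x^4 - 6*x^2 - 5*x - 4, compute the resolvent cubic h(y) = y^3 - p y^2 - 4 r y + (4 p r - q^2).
h(y) = y^3 + 6*y^2 + 16*y + 71

Identify coefficients: p = -6, q = -5, r = -4.
Plug into h(y) = y^3 - p y^2 - 4 r y + (4 p r - q^2):
  h(y) = y^3 - (-6) y^2 - 4*(-4) y + (4*(-6)*(-4) - (-5)^2)
       = y^3 + (6) y^2 + (16) y + (71).
Simplifying: h(y) = y^3 + 6*y^2 + 16*y + 71.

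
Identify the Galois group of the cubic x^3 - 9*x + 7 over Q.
Gal(K/Q) = S_3 (symmetric group of order 6)

Compute the discriminant of x^3 + (0)*x^2 + (-9)*x + (7): Δ = 1593. Since Δ is not a rational square, the Galois group is not contained in A_3; it must be the full S_3 (irreducibility of the cubic rules out anything smaller).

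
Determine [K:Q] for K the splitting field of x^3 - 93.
[K:Q] = 6

x^3 - 93 has one real root r = 93^(1/3) and two complex roots r*zeta_3, r*zeta_3^2 where zeta_3 = e^(2*pi*i/3). The splitting field is Q(r, zeta_3). [Q(r):Q] = 3 and [Q(zeta_3):Q] = 2 with gcd = 1, so [Q(r, zeta_3):Q] = 3 * 2 = 6.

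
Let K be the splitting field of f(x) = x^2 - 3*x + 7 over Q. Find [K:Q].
[K:Q] = 2

The discriminant of x^2 + (-3)*x + (7) is b^2 - 4c = 9 - (28) = -19. Since -19 is not a perfect square in Q, the polynomial is irreducible over Q. Its two roots generate a degree-2 extension, so [K:Q] = 2.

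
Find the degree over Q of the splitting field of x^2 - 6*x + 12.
[K:Q] = 2

The discriminant of x^2 + (-6)*x + (12) is b^2 - 4c = 36 - (48) = -12. Since -12 is not a perfect square in Q, the polynomial is irreducible over Q. Its two roots generate a degree-2 extension, so [K:Q] = 2.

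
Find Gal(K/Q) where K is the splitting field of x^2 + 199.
Gal(K/Q) = Z/2Z (cyclic of order 2)

x^2 + 199 is irreducible over Q since -199 is not a rational square. The splitting field Q(sqrt(-199)) has degree 2 over Q, and its unique nontrivial automorphism is sqrt(-199) ↦ -sqrt(-199). Hence Gal(Q(sqrt(-199))/Q) = Z/2Z.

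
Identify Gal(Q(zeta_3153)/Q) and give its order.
|Gal(Q(zeta_3153)/Q)| = phi(3153) = 2100; group ≅ (Z/3153Z)^* ≅ Z/2Z × Z/1050Z

The n-th cyclotomic polynomial Φ_3153(x) is the minimal polynomial of zeta_3153 over Q and has degree phi(3153) = 2100. So Q(zeta_3153) is a degree-2100 Galois extension with Galois group (Z/3153Z)^*. By CRT, (Z/3153Z)^* ≅ (Z/3Z)^* × (Z/1051Z)^*. Each prime-power unit group is (Z/3Z)^* ≅ Z/2Z; (Z/1051Z)^* ≅ Z/1050Z. Hence Gal(Q(zeta_3153)/Q) ≅ Z/2Z × Z/1050Z.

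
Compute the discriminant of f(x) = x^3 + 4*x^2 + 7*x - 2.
Δ = -1192

For x^3 + a x^2 + b x + c the discriminant is Δ = 18 a b c - 4 a^3 c + a^2 b^2 - 4 b^3 - 27 c^2.
Plug a = 4, b = 7, c = -2:
  18*(4)*(7)*(-2) - 4*(4)^3*(-2) + (4)^2*(7)^2 - 4*(7)^3 - 27*(-2)^2
  = -1008 + (512) + 784 + (-1372) + (-108)
  = -1192.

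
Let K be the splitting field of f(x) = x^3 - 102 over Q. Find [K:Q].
[K:Q] = 6

x^3 - 102 has one real root r = 102^(1/3) and two complex roots r*zeta_3, r*zeta_3^2 where zeta_3 = e^(2*pi*i/3). The splitting field is Q(r, zeta_3). [Q(r):Q] = 3 and [Q(zeta_3):Q] = 2 with gcd = 1, so [Q(r, zeta_3):Q] = 3 * 2 = 6.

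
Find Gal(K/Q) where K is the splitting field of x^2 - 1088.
Gal(K/Q) = Z/2Z (cyclic of order 2)

x^2 - 1088 is irreducible over Q since 1088 is not a rational square. The splitting field Q(sqrt(1088)) has degree 2 over Q, and its unique nontrivial automorphism is sqrt(1088) ↦ -sqrt(1088). Hence Gal(Q(sqrt(1088))/Q) = Z/2Z.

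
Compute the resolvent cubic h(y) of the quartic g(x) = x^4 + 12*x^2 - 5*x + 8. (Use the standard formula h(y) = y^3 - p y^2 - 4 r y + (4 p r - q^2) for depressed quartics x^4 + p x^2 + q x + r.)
h(y) = y^3 - 12*y^2 - 32*y + 359

Identify coefficients: p = 12, q = -5, r = 8.
Plug into h(y) = y^3 - p y^2 - 4 r y + (4 p r - q^2):
  h(y) = y^3 - (12) y^2 - 4*(8) y + (4*(12)*(8) - (-5)^2)
       = y^3 + (-12) y^2 + (-32) y + (359).
Simplifying: h(y) = y^3 - 12*y^2 - 32*y + 359.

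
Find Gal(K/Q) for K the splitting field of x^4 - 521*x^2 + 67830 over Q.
Gal(K/Q) = V_4 (Klein four-group, Z/2Z × Z/2Z)

f factors as (x^2 - 255)(x^2 - 266), so the splitting field is K = Q(sqrt(255), sqrt(266)). The elements 255, 266, 67830 are all non-squares in Q, so sqrt(255) and sqrt(266) generate independent quadratic extensions. Thus [K:Q] = 4 and Gal(K/Q) is generated by the two order-2 automorphisms sqrt(255) ↦ -sqrt(255) and sqrt(266) ↦ -sqrt(266), giving V_4.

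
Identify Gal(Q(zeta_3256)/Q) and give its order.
|Gal(Q(zeta_3256)/Q)| = phi(3256) = 1440; group ≅ (Z/3256Z)^* ≅ Z/2Z × Z/2Z × Z/10Z × Z/36Z

The n-th cyclotomic polynomial Φ_3256(x) is the minimal polynomial of zeta_3256 over Q and has degree phi(3256) = 1440. So Q(zeta_3256) is a degree-1440 Galois extension with Galois group (Z/3256Z)^*. By CRT, (Z/3256Z)^* ≅ (Z/8Z)^* × (Z/11Z)^* × (Z/37Z)^*. Each prime-power unit group is (Z/8Z)^* ≅ Z/2Z × Z/2Z; (Z/11Z)^* ≅ Z/10Z; (Z/37Z)^* ≅ Z/36Z. Hence Gal(Q(zeta_3256)/Q) ≅ Z/2Z × Z/2Z × Z/10Z × Z/36Z.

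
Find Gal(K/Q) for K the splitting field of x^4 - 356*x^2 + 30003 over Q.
Gal(K/Q) = V_4 (Klein four-group, Z/2Z × Z/2Z)

f factors as (x^2 - 137)(x^2 - 219), so the splitting field is K = Q(sqrt(137), sqrt(219)). The elements 137, 219, 30003 are all non-squares in Q, so sqrt(137) and sqrt(219) generate independent quadratic extensions. Thus [K:Q] = 4 and Gal(K/Q) is generated by the two order-2 automorphisms sqrt(137) ↦ -sqrt(137) and sqrt(219) ↦ -sqrt(219), giving V_4.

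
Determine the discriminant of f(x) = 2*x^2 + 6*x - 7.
Δ = 92

For a quadratic a x^2 + b x + c the discriminant is Δ = b^2 - 4ac = (6)^2 - 4*(2)*(-7) = 36 - (-56) = 92.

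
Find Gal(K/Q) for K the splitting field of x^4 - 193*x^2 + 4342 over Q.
Gal(K/Q) = V_4 (Klein four-group, Z/2Z × Z/2Z)

f factors as (x^2 - 26)(x^2 - 167), so the splitting field is K = Q(sqrt(26), sqrt(167)). The elements 26, 167, 4342 are all non-squares in Q, so sqrt(26) and sqrt(167) generate independent quadratic extensions. Thus [K:Q] = 4 and Gal(K/Q) is generated by the two order-2 automorphisms sqrt(26) ↦ -sqrt(26) and sqrt(167) ↦ -sqrt(167), giving V_4.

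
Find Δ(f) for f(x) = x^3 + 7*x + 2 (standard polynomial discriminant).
Δ = -1480

For a depressed cubic x^3 + p x + q the discriminant is Δ = -4 p^3 - 27 q^2 = -4*(7)^3 - 27*(2)^2 = -1372 - 108 = -1480.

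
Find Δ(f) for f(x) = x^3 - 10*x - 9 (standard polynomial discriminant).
Δ = 1813

For a depressed cubic x^3 + p x + q the discriminant is Δ = -4 p^3 - 27 q^2 = -4*(-10)^3 - 27*(-9)^2 = 4000 - 2187 = 1813.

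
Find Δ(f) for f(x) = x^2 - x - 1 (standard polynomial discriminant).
Δ = 5

For a quadratic a x^2 + b x + c the discriminant is Δ = b^2 - 4ac = (-1)^2 - 4*(1)*(-1) = 1 - (-4) = 5.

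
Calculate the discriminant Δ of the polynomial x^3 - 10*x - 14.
Δ = -1292

For a depressed cubic x^3 + p x + q the discriminant is Δ = -4 p^3 - 27 q^2 = -4*(-10)^3 - 27*(-14)^2 = 4000 - 5292 = -1292.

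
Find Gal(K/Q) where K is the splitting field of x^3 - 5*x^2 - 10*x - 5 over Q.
Gal(K/Q) = S_3 (symmetric group of order 6)

Compute the discriminant of x^3 + (-5)*x^2 + (-10)*x + (-5): Δ = -1175. Since Δ is not a rational square, the Galois group is not contained in A_3; it must be the full S_3 (irreducibility of the cubic rules out anything smaller).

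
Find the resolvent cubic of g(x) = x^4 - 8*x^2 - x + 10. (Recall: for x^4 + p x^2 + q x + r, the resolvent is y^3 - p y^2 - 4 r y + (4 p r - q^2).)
h(y) = y^3 + 8*y^2 - 40*y - 321

Identify coefficients: p = -8, q = -1, r = 10.
Plug into h(y) = y^3 - p y^2 - 4 r y + (4 p r - q^2):
  h(y) = y^3 - (-8) y^2 - 4*(10) y + (4*(-8)*(10) - (-1)^2)
       = y^3 + (8) y^2 + (-40) y + (-321).
Simplifying: h(y) = y^3 + 8*y^2 - 40*y - 321.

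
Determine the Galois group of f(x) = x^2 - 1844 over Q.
Gal(K/Q) = Z/2Z (cyclic of order 2)

x^2 - 1844 is irreducible over Q since 1844 is not a rational square. The splitting field Q(sqrt(1844)) has degree 2 over Q, and its unique nontrivial automorphism is sqrt(1844) ↦ -sqrt(1844). Hence Gal(Q(sqrt(1844))/Q) = Z/2Z.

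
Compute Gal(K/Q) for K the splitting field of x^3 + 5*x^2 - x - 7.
Gal(K/Q) = S_3 (symmetric group of order 6)

Compute the discriminant of x^3 + (5)*x^2 + (-1)*x + (-7): Δ = 2836. Since Δ is not a rational square, the Galois group is not contained in A_3; it must be the full S_3 (irreducibility of the cubic rules out anything smaller).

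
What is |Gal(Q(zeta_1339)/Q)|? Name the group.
|Gal(Q(zeta_1339)/Q)| = phi(1339) = 1224; group ≅ (Z/1339Z)^* ≅ Z/12Z × Z/102Z

The n-th cyclotomic polynomial Φ_1339(x) is the minimal polynomial of zeta_1339 over Q and has degree phi(1339) = 1224. So Q(zeta_1339) is a degree-1224 Galois extension with Galois group (Z/1339Z)^*. By CRT, (Z/1339Z)^* ≅ (Z/13Z)^* × (Z/103Z)^*. Each prime-power unit group is (Z/13Z)^* ≅ Z/12Z; (Z/103Z)^* ≅ Z/102Z. Hence Gal(Q(zeta_1339)/Q) ≅ Z/12Z × Z/102Z.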